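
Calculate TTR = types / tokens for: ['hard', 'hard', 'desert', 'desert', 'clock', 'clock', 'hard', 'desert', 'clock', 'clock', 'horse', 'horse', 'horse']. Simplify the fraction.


Tokens: 13
Unique types: ('clock', 'desert', 'hard', 'horse') = 4
TTR = 4/13
Already in lowest terms.

4/13


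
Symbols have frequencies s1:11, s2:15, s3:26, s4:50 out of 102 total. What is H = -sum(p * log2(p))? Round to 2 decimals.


Computing entropy H = -sum(p_i * log2(p_i)):
  s1: p = 11/102 = 0.1078, -p*log2(p) = 0.3465
  s2: p = 15/102 = 0.1471, -p*log2(p) = 0.4067
  s3: p = 26/102 = 0.2549, -p*log2(p) = 0.5027
  s4: p = 50/102 = 0.4902, -p*log2(p) = 0.5042
H = sum of terms = 1.7601
Rounded to 2 decimals: 1.76

1.76


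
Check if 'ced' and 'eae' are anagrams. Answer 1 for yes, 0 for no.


Sort characters of 'ced': 'cde'
Sort characters of 'eae': 'aee'
Sorted forms differ -> they are NOT anagrams
Result: 0

0


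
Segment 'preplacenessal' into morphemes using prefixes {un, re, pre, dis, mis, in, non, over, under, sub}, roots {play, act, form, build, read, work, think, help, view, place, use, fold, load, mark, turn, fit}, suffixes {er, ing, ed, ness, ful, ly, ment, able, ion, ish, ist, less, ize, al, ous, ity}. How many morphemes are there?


Segmenting 'preplacenessal' against the inventory:
  'pre' -> prefix (morpheme 1)
  'place' -> root (morpheme 2)
  'ness' -> suffix (morpheme 3)
  'al' -> suffix (morpheme 4)
Total morphemes: 4

4


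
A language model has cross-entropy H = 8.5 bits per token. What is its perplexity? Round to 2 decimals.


Perplexity formula: PP = 2^H
H = 8.5
PP = 2^8.5
Decompose: 2^8.5 = 2^8 * 2^0.5 = 2^8 * sqrt(2)
2^8 = 256, sqrt(2) ~ 1.4142136
PP ~ 256 * 1.4142136 = 362.0386816
Rounded to 2 decimals: 362.04

362.04


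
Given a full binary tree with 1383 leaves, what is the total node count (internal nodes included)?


Leaf nodes (terminals): 1383
Internal nodes = n - 1 = 1383 - 1 = 1382
Total = leaves + internal = 1383 + 1382 = 2765

2765


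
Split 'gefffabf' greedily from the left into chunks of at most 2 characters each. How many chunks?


'gefffabf' has 8 characters.
Chunking with max size 2:
  Chunk 1: 'ge' (positions 0-1)
  Chunk 2: 'ff' (positions 2-3)
  Chunk 3: 'fa' (positions 4-5)
  Chunk 4: 'bf' (positions 6-7)
Total chunks: ceil(8 / 2) = 4

4


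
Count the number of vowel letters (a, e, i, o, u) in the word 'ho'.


Scanning each character of 'ho':
  Position 1: 'h' -> consonant (running count: 0)
  Position 2: 'o' -> vowel (running count: 1)
Total vowels: 1

1


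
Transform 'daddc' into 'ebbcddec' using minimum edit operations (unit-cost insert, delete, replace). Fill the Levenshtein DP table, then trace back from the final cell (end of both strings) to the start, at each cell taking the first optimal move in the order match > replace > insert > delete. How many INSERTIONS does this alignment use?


Edit distance = 5. Backtracking from cell (5, 8) with preference match > replace > insert > delete,
then listing the resulting alignment 'daddc' -> 'ebbcddec' left to right:
  Step 1: insert 'e' [insertion #1]
  Step 2: insert 'b' [insertion #2]
  Step 3: replace d->b
  Step 4: replace a->c
  Step 5: keep 'd'
  Step 6: keep 'd'
  Step 7: insert 'e' [insertion #3]
  Step 8: keep 'c'
Total insertions: 3

3


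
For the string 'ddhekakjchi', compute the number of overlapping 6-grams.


String 'ddhekakjchi' has length L = 11.
Number of overlapping n-grams = L - n + 1
Substituting: 11 - 6 + 1 = 6

6


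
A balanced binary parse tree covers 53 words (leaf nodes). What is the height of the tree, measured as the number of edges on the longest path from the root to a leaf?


In a balanced binary tree with n leaves the deepest leaf is ceil(log2(n)) edges below the root.
log2(53) = 5.7279
ceil(5.7279) = 6
height (edges) = 6

6


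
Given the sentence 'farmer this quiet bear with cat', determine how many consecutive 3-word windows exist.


Word trigrams from [6] words:
  Trigram 1: (farmer this quiet)
  Trigram 2: (this quiet bear)
  Trigram 3: (quiet bear with)
  Trigram 4: (bear with cat)
Total word trigrams: 6 - 2 = 4

4


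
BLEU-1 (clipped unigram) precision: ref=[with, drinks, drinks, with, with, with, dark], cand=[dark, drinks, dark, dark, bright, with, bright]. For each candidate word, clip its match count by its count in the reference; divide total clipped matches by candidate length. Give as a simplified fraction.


Reference word counts: {'dark': 1, 'drinks': 2, 'with': 4}
Checking each candidate word (with clipping):
  'dark' -> in reference (ref count 1, used 1/1) -> match (matches: 1)
  'drinks' -> in reference (ref count 2, used 1/2) -> match (matches: 2)
  'dark' -> ref count 1 already used up (1/1) -> clipped, no match (matches: 2)
  'dark' -> ref count 1 already used up (1/1) -> clipped, no match (matches: 2)
  'bright' -> not in reference -> no match (matches: 2)
  'with' -> in reference (ref count 4, used 1/4) -> match (matches: 3)
  'bright' -> not in reference -> no match (matches: 3)
Clipped matches: 3, Candidate length: 7
Precision = 3/7

3/7


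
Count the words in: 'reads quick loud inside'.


Counting words by splitting on spaces:
  Word 1: 'reads'
  Word 2: 'quick'
  Word 3: 'loud'
  Word 4: 'inside'
Total words: 4

4


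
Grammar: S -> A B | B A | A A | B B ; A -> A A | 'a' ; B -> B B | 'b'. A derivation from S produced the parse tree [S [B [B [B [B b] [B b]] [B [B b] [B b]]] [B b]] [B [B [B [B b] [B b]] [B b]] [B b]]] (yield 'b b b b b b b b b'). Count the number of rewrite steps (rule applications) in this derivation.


Every bracketed nonterminal node [X ...] in the tree is produced by exactly one rule application.
Reading the tree off as a leftmost derivation:
  Step 1: S  =>  B B   (applied S -> B B)
  Step 2: B B  =>  B B B   (applied B -> B B)
  Step 3: B B B  =>  B B B B   (applied B -> B B)
  Step 4: B B B B  =>  B B B B B   (applied B -> B B)
  Step 5: B B B B B  =>  b B B B B   (applied B -> b)
  Step 6: b B B B B  =>  b b B B B   (applied B -> b)
  Step 7: b b B B B  =>  b b B B B B   (applied B -> B B)
  Step 8: b b B B B B  =>  b b b B B B   (applied B -> b)
  Step 9: b b b B B B  =>  b b b b B B   (applied B -> b)
  Step 10: b b b b B B  =>  b b b b b B   (applied B -> b)
  Step 11: b b b b b B  =>  b b b b b B B   (applied B -> B B)
  Step 12: b b b b b B B  =>  b b b b b B B B   (applied B -> B B)
  Step 13: b b b b b B B B  =>  b b b b b B B B B   (applied B -> B B)
  Step 14: b b b b b B B B B  =>  b b b b b b B B B   (applied B -> b)
  Step 15: b b b b b b B B B  =>  b b b b b b b B B   (applied B -> b)
  Step 16: b b b b b b b B B  =>  b b b b b b b b B   (applied B -> b)
  Step 17: b b b b b b b b B  =>  b b b b b b b b b   (applied B -> b)
Final yield: b b b b b b b b b
Total rewrite steps: 17

17


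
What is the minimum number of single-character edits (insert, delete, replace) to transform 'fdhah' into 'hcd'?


Building DP table for s1='fdhah' (len 5) and s2='hcd' (len 3):
       h  c  d
    0  1  2  3
  f 1  1  2  3
  d 2  2  2  2
  h 3  2  3  3
  a 4  3  3  4
  h 5  4  4  4
Edit distance = dp[5][3] = 4

4


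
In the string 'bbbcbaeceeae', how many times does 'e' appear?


Scanning 'bbbcbaeceeae' for 'e':
  Position 6: 'e' -> MATCH (count: 1)
  Position 8: 'e' -> MATCH (count: 2)
  Position 9: 'e' -> MATCH (count: 3)
  Position 11: 'e' -> MATCH (count: 4)
Total occurrences of 'e': 4

4


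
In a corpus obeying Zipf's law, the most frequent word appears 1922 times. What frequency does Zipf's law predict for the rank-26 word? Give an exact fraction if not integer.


Zipf's law: freq(rank) = f1 / rank
f1 = 1922, rank = 26
freq = 1922 / 26
GCD(1922, 26) = 2
Simplified: 961/13

961/13


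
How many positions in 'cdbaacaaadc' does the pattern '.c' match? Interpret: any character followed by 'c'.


Pattern: .c means any character followed by 'c'.
Scanning 'cdbaacaaadc' position-by-position:
  Pos 0: window 'cd' -> no
  Pos 1: window 'db' -> no
  Pos 2: window 'ba' -> no
  Pos 3: window 'aa' -> no
  Pos 4: window 'ac' -> MATCH
  Pos 5: window 'ca' -> no
  Pos 6: window 'aa' -> no
  Pos 7: window 'aa' -> no
  Pos 8: window 'ad' -> no
  Pos 9: window 'dc' -> MATCH
  Pos 10: window 'c' -> no
Total matches: 2

2


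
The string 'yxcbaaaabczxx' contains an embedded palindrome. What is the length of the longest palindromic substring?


Scanning 'yxcbaaaabczxx' for palindromic substrings.
Substring at positions 2-9: 'cbaaaabc'.
Check: reverse('cbaaaabc') = 'cbaaaabc' -> palindrome confirmed.
Neighbouring characters ('x' / 'z') break symmetry, so it cannot extend further.
No longer palindromic substring exists; longest length = 8

8


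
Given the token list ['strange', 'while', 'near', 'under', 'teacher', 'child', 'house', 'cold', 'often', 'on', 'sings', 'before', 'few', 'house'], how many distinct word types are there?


Listing all tokens and tracking unique types:
  Token 1: 'strange' -> NEW (unique so far: 1)
  Token 2: 'while' -> NEW (unique so far: 2)
  Token 3: 'near' -> NEW (unique so far: 3)
  Token 4: 'under' -> NEW (unique so far: 4)
  Token 5: 'teacher' -> NEW (unique so far: 5)
  Token 6: 'child' -> NEW (unique so far: 6)
  Token 7: 'house' -> NEW (unique so far: 7)
  Token 8: 'cold' -> NEW (unique so far: 8)
  Token 9: 'often' -> NEW (unique so far: 9)
  Token 10: 'on' -> NEW (unique so far: 10)
  Token 11: 'sings' -> NEW (unique so far: 11)
  Token 12: 'before' -> NEW (unique so far: 12)
  Token 13: 'few' -> NEW (unique so far: 13)
  Token 14: 'house' -> duplicate (unique so far: 13)
Unique types: ('before', 'child', 'cold', 'few', 'house', 'near', 'often', 'on', 'sings', 'strange', 'teacher', 'under', 'while')
Vocabulary size: 13

13


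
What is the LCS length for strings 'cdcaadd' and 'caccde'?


DP table for LCS of 'cdcaadd' and 'caccde':
       c  a  c  c  d  e
    0  0  0  0  0  0  0
  c 0  1  1  1  1  1  1
  d 0  1  1  1  1  2  2
  c 0  1  1  2  2  2  2
  a 0  1  2  2  2  2  2
  a 0  1  2  2  2  2  2
  d 0  1  2  2  2  3  3
  d 0  1  2  2  2  3  3
LCS: 'ccd'
LCS length = 3

3


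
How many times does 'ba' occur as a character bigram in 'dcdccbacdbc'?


Scanning 'dcdccbacdbc' for bigram 'ba':
  Position 0: 'dc' -> no
  Position 1: 'cd' -> no
  Position 2: 'dc' -> no
  Position 3: 'cc' -> no
  Position 4: 'cb' -> no
  Position 5: 'ba' -> MATCH
  Position 6: 'ac' -> no
  Position 7: 'cd' -> no
  Position 8: 'db' -> no
  Position 9: 'bc' -> no
Total matches: 1

1


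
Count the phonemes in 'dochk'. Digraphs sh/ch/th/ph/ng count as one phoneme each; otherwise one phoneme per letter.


Parsing 'dochk' greedily, digraphs first:
  'd' -> consonant phoneme (phonemes so far: 1)
  'o' -> vowel phoneme (phonemes so far: 2)
  'ch' -> digraph (1 consonant phoneme) (phonemes so far: 3)
  'k' -> consonant phoneme (phonemes so far: 4)
Total phonemes: 4

4


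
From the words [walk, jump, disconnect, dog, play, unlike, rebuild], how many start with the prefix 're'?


Checking each word for prefix 're':
  'walk' -> no (count: 0)
  'jump' -> no (count: 0)
  'disconnect' -> no (count: 0)
  'dog' -> no (count: 0)
  'play' -> no (count: 0)
  'unlike' -> no (count: 0)
  'rebuild' -> YES, starts with 're' (count: 1)
Total with prefix 're': 1

1


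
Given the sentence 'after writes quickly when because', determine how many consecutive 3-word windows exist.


Word trigrams from [5] words:
  Trigram 1: (after writes quickly)
  Trigram 2: (writes quickly when)
  Trigram 3: (quickly when because)
Total word trigrams: 5 - 2 = 3

3


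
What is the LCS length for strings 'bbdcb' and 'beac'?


DP table for LCS of 'bbdcb' and 'beac':
       b  e  a  c
    0  0  0  0  0
  b 0  1  1  1  1
  b 0  1  1  1  1
  d 0  1  1  1  1
  c 0  1  1  1  2
  b 0  1  1  1  2
LCS: 'bc'
LCS length = 2

2


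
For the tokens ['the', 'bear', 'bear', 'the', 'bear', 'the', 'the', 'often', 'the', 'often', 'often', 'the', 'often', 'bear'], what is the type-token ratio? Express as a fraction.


Tokens: 14
Unique types: ('bear', 'often', 'the') = 3
TTR = 3/14
Already in lowest terms.

3/14


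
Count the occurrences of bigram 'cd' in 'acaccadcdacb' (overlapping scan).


Scanning 'acaccadcdacb' for bigram 'cd':
  Position 0: 'ac' -> no
  Position 1: 'ca' -> no
  Position 2: 'ac' -> no
  Position 3: 'cc' -> no
  Position 4: 'ca' -> no
  Position 5: 'ad' -> no
  Position 6: 'dc' -> no
  Position 7: 'cd' -> MATCH
  Position 8: 'da' -> no
  Position 9: 'ac' -> no
  Position 10: 'cb' -> no
Total matches: 1

1


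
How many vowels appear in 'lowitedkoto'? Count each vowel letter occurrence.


Scanning each character of 'lowitedkoto':
  Position 1: 'l' -> consonant (running count: 0)
  Position 2: 'o' -> vowel (running count: 1)
  Position 3: 'w' -> consonant (running count: 1)
  Position 4: 'i' -> vowel (running count: 2)
  Position 5: 't' -> consonant (running count: 2)
  Position 6: 'e' -> vowel (running count: 3)
  Position 7: 'd' -> consonant (running count: 3)
  Position 8: 'k' -> consonant (running count: 3)
  Position 9: 'o' -> vowel (running count: 4)
  Position 10: 't' -> consonant (running count: 4)
  Position 11: 'o' -> vowel (running count: 5)
Total vowels: 5

5


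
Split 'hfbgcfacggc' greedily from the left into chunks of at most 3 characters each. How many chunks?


'hfbgcfacggc' has 11 characters.
Chunking with max size 3:
  Chunk 1: 'hfb' (positions 0-2)
  Chunk 2: 'gcf' (positions 3-5)
  Chunk 3: 'acg' (positions 6-8)
  Chunk 4: 'gc' (positions 9-10)
Total chunks: ceil(11 / 3) = 4

4


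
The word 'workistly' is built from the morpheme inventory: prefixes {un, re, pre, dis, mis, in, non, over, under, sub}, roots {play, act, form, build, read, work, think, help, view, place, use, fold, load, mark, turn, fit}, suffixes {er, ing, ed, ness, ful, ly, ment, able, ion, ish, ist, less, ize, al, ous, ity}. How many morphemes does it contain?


Segmenting 'workistly' against the inventory:
  'work' -> root (morpheme 1)
  'ist' -> suffix (morpheme 2)
  'ly' -> suffix (morpheme 3)
Total morphemes: 3

3


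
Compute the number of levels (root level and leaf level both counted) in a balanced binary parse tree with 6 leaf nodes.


In a balanced binary tree with n leaves the deepest leaf is ceil(log2(n)) edges below the root,
so counting node levels inclusive of root and leaves gives ceil(log2(n)) + 1 levels.
log2(6) = 2.5850
ceil(2.5850) = 3
levels = 3 + 1 = 4

4


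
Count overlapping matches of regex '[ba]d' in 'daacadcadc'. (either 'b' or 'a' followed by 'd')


Pattern: [ba]d means either 'b' or 'a' followed by 'd'.
Scanning 'daacadcadc' position-by-position:
  Pos 0: window 'da' -> no
  Pos 1: window 'aa' -> no
  Pos 2: window 'ac' -> no
  Pos 3: window 'ca' -> no
  Pos 4: window 'ad' -> MATCH
  Pos 5: window 'dc' -> no
  Pos 6: window 'ca' -> no
  Pos 7: window 'ad' -> MATCH
  Pos 8: window 'dc' -> no
  Pos 9: window 'c' -> no
Total matches: 2

2


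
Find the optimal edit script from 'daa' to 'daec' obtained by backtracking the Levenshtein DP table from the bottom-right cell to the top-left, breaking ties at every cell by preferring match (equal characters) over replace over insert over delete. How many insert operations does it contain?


Edit distance = 2. Backtracking from cell (3, 4) with preference match > replace > insert > delete,
then listing the resulting alignment 'daa' -> 'daec' left to right:
  Step 1: keep 'd'
  Step 2: keep 'a'
  Step 3: insert 'e' [insertion #1]
  Step 4: replace a->c
Total insertions: 1

1


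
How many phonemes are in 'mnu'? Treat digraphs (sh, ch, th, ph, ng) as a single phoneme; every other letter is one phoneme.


Parsing 'mnu' greedily, digraphs first:
  'm' -> consonant phoneme (phonemes so far: 1)
  'n' -> consonant phoneme (phonemes so far: 2)
  'u' -> vowel phoneme (phonemes so far: 3)
Total phonemes: 3

3


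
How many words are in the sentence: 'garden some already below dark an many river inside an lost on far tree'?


Counting words by splitting on spaces:
  Word 1: 'garden'
  Word 2: 'some'
  Word 3: 'already'
  Word 4: 'below'
  Word 5: 'dark'
  Word 6: 'an'
  Word 7: 'many'
  Word 8: 'river'
  Word 9: 'inside'
  Word 10: 'an'
  Word 11: 'lost'
  Word 12: 'on'
  Word 13: 'far'
  Word 14: 'tree'
Total words: 14

14


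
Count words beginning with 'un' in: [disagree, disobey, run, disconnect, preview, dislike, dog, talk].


Checking each word for prefix 'un':
  'disagree' -> no (count: 0)
  'disobey' -> no (count: 0)
  'run' -> no (count: 0)
  'disconnect' -> no (count: 0)
  'preview' -> no (count: 0)
  'dislike' -> no (count: 0)
  'dog' -> no (count: 0)
  'talk' -> no (count: 0)
Total with prefix 'un': 0

0


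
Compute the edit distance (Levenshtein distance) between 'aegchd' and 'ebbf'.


Building DP table for s1='aegchd' (len 6) and s2='ebbf' (len 4):
       e  b  b  f
    0  1  2  3  4
  a 1  1  2  3  4
  e 2  1  2  3  4
  g 3  2  2  3  4
  c 4  3  3  3  4
  h 5  4  4  4  4
  d 6  5  5  5  5
Edit distance = dp[6][4] = 5

5


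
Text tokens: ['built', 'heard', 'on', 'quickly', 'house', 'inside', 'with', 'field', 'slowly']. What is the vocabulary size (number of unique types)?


Listing all tokens and tracking unique types:
  Token 1: 'built' -> NEW (unique so far: 1)
  Token 2: 'heard' -> NEW (unique so far: 2)
  Token 3: 'on' -> NEW (unique so far: 3)
  Token 4: 'quickly' -> NEW (unique so far: 4)
  Token 5: 'house' -> NEW (unique so far: 5)
  Token 6: 'inside' -> NEW (unique so far: 6)
  Token 7: 'with' -> NEW (unique so far: 7)
  Token 8: 'field' -> NEW (unique so far: 8)
  Token 9: 'slowly' -> NEW (unique so far: 9)
Unique types: ('built', 'field', 'heard', 'house', 'inside', 'on', 'quickly', 'slowly', 'with')
Vocabulary size: 9

9


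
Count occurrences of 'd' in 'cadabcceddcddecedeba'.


Scanning 'cadabcceddcddecedeba' for 'd':
  Position 2: 'd' -> MATCH (count: 1)
  Position 8: 'd' -> MATCH (count: 2)
  Position 9: 'd' -> MATCH (count: 3)
  Position 11: 'd' -> MATCH (count: 4)
  Position 12: 'd' -> MATCH (count: 5)
  Position 16: 'd' -> MATCH (count: 6)
Total occurrences of 'd': 6

6


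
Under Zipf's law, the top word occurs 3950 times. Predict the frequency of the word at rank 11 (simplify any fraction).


Zipf's law: freq(rank) = f1 / rank
f1 = 3950, rank = 11
freq = 3950 / 11
GCD(3950, 11) = 1
Simplified: 3950/11

3950/11


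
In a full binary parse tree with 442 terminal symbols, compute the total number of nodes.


Leaf nodes (terminals): 442
Internal nodes = n - 1 = 442 - 1 = 441
Total = leaves + internal = 442 + 441 = 883

883


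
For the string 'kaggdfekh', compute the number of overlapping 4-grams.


String 'kaggdfekh' has length L = 9.
Number of overlapping n-grams = L - n + 1
Substituting: 9 - 4 + 1 = 6

6


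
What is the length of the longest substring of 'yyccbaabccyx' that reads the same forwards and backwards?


Scanning 'yyccbaabccyx' for palindromic substrings.
Substring at positions 1-10: 'yccbaabccy'.
Check: reverse('yccbaabccy') = 'yccbaabccy' -> palindrome confirmed.
Neighbouring characters ('y' / 'x') break symmetry, so it cannot extend further.
No longer palindromic substring exists; longest length = 10

10


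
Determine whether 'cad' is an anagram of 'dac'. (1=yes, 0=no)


Sort characters of 'cad': 'acd'
Sort characters of 'dac': 'acd'
Sorted forms match -> they ARE anagrams
Result: 1

1


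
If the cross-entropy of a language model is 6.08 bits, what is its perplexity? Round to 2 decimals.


Perplexity formula: PP = 2^H
H = 6.08
PP = 2^6.08
Decompose: 2^6.08 = 2^6 * 2^0.08
2^6 = 64, 2^0.08 ~ 1.0570180
PP ~ 64 * 1.0570180 = 67.6491520
Rounded to 2 decimals: 67.65

67.65


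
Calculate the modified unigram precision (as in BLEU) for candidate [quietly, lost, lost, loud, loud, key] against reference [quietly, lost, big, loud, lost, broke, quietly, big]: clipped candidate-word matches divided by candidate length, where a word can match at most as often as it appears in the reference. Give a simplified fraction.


Reference word counts: {'big': 2, 'broke': 1, 'lost': 2, 'loud': 1, 'quietly': 2}
Checking each candidate word (with clipping):
  'quietly' -> in reference (ref count 2, used 1/2) -> match (matches: 1)
  'lost' -> in reference (ref count 2, used 1/2) -> match (matches: 2)
  'lost' -> in reference (ref count 2, used 2/2) -> match (matches: 3)
  'loud' -> in reference (ref count 1, used 1/1) -> match (matches: 4)
  'loud' -> ref count 1 already used up (1/1) -> clipped, no match (matches: 4)
  'key' -> not in reference -> no match (matches: 4)
Clipped matches: 4, Candidate length: 6
Precision = 4/6 = 2/3

2/3


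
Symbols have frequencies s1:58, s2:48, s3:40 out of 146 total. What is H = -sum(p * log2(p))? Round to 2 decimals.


Computing entropy H = -sum(p_i * log2(p_i)):
  s1: p = 58/146 = 0.3973, -p*log2(p) = 0.5291
  s2: p = 48/146 = 0.3288, -p*log2(p) = 0.5276
  s3: p = 40/146 = 0.2740, -p*log2(p) = 0.5118
H = sum of terms = 1.5685
Rounded to 2 decimals: 1.57

1.57


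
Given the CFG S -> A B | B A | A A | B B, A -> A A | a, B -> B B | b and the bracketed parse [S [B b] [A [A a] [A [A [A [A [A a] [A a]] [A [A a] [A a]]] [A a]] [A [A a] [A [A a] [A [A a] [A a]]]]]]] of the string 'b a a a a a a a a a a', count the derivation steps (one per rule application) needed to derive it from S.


Every bracketed nonterminal node [X ...] in the tree is produced by exactly one rule application.
Reading the tree off as a leftmost derivation:
  Step 1: S  =>  B A   (applied S -> B A)
  Step 2: B A  =>  b A   (applied B -> b)
  Step 3: b A  =>  b A A   (applied A -> A A)
  Step 4: b A A  =>  b a A   (applied A -> a)
  Step 5: b a A  =>  b a A A   (applied A -> A A)
  Step 6: b a A A  =>  b a A A A   (applied A -> A A)
  Step 7: b a A A A  =>  b a A A A A   (applied A -> A A)
  Step 8: b a A A A A  =>  b a A A A A A   (applied A -> A A)
  Step 9: b a A A A A A  =>  b a a A A A A   (applied A -> a)
  Step 10: b a a A A A A  =>  b a a a A A A   (applied A -> a)
  Step 11: b a a a A A A  =>  b a a a A A A A   (applied A -> A A)
  Step 12: b a a a A A A A  =>  b a a a a A A A   (applied A -> a)
  Step 13: b a a a a A A A  =>  b a a a a a A A   (applied A -> a)
  Step 14: b a a a a a A A  =>  b a a a a a a A   (applied A -> a)
  Step 15: b a a a a a a A  =>  b a a a a a a A A   (applied A -> A A)
  Step 16: b a a a a a a A A  =>  b a a a a a a a A   (applied A -> a)
  Step 17: b a a a a a a a A  =>  b a a a a a a a A A   (applied A -> A A)
  Step 18: b a a a a a a a A A  =>  b a a a a a a a a A   (applied A -> a)
  Step 19: b a a a a a a a a A  =>  b a a a a a a a a A A   (applied A -> A A)
  Step 20: b a a a a a a a a A A  =>  b a a a a a a a a a A   (applied A -> a)
  Step 21: b a a a a a a a a a A  =>  b a a a a a a a a a a   (applied A -> a)
Final yield: b a a a a a a a a a a
Total rewrite steps: 21

21


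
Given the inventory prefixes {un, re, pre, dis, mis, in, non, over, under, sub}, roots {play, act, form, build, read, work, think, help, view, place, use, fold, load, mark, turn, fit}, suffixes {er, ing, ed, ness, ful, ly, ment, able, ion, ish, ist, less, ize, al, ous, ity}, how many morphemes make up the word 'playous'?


Segmenting 'playous' against the inventory:
  'play' -> root (morpheme 1)
  'ous' -> suffix (morpheme 2)
Total morphemes: 2

2


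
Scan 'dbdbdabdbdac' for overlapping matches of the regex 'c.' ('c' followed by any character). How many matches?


Pattern: c. means 'c' followed by any character.
Scanning 'dbdbdabdbdac' position-by-position:
  Pos 0: window 'db' -> no
  Pos 1: window 'bd' -> no
  Pos 2: window 'db' -> no
  Pos 3: window 'bd' -> no
  Pos 4: window 'da' -> no
  Pos 5: window 'ab' -> no
  Pos 6: window 'bd' -> no
  Pos 7: window 'db' -> no
  Pos 8: window 'bd' -> no
  Pos 9: window 'da' -> no
  Pos 10: window 'ac' -> no
  Pos 11: window 'c' -> no
Total matches: 0

0


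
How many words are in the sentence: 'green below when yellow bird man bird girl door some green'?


Counting words by splitting on spaces:
  Word 1: 'green'
  Word 2: 'below'
  Word 3: 'when'
  Word 4: 'yellow'
  Word 5: 'bird'
  Word 6: 'man'
  Word 7: 'bird'
  Word 8: 'girl'
  Word 9: 'door'
  Word 10: 'some'
  Word 11: 'green'
Total words: 11

11


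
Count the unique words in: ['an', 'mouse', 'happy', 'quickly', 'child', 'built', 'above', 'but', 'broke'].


Listing all tokens and tracking unique types:
  Token 1: 'an' -> NEW (unique so far: 1)
  Token 2: 'mouse' -> NEW (unique so far: 2)
  Token 3: 'happy' -> NEW (unique so far: 3)
  Token 4: 'quickly' -> NEW (unique so far: 4)
  Token 5: 'child' -> NEW (unique so far: 5)
  Token 6: 'built' -> NEW (unique so far: 6)
  Token 7: 'above' -> NEW (unique so far: 7)
  Token 8: 'but' -> NEW (unique so far: 8)
  Token 9: 'broke' -> NEW (unique so far: 9)
Unique types: ('above', 'an', 'broke', 'built', 'but', 'child', 'happy', 'mouse', 'quickly')
Vocabulary size: 9

9


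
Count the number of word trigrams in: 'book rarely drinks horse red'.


Word trigrams from [5] words:
  Trigram 1: (book rarely drinks)
  Trigram 2: (rarely drinks horse)
  Trigram 3: (drinks horse red)
Total word trigrams: 5 - 2 = 3

3


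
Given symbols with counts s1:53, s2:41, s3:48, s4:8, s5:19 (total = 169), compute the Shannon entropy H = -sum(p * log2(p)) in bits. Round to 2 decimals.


Computing entropy H = -sum(p_i * log2(p_i)):
  s1: p = 53/169 = 0.3136, -p*log2(p) = 0.5247
  s2: p = 41/169 = 0.2426, -p*log2(p) = 0.4957
  s3: p = 48/169 = 0.2840, -p*log2(p) = 0.5158
  s4: p = 8/169 = 0.0473, -p*log2(p) = 0.2083
  s5: p = 19/169 = 0.1124, -p*log2(p) = 0.3545
H = sum of terms = 2.0990
Rounded to 2 decimals: 2.10

2.10


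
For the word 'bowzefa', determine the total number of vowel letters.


Scanning each character of 'bowzefa':
  Position 1: 'b' -> consonant (running count: 0)
  Position 2: 'o' -> vowel (running count: 1)
  Position 3: 'w' -> consonant (running count: 1)
  Position 4: 'z' -> consonant (running count: 1)
  Position 5: 'e' -> vowel (running count: 2)
  Position 6: 'f' -> consonant (running count: 2)
  Position 7: 'a' -> vowel (running count: 3)
Total vowels: 3

3


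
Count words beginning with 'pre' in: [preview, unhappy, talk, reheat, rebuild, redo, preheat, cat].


Checking each word for prefix 'pre':
  'preview' -> YES, starts with 'pre' (count: 1)
  'unhappy' -> no (count: 1)
  'talk' -> no (count: 1)
  'reheat' -> no (count: 1)
  'rebuild' -> no (count: 1)
  'redo' -> no (count: 1)
  'preheat' -> YES, starts with 'pre' (count: 2)
  'cat' -> no (count: 2)
Total with prefix 'pre': 2

2


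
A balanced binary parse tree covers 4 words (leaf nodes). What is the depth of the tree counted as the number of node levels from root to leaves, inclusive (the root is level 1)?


In a balanced binary tree with n leaves the deepest leaf is ceil(log2(n)) edges below the root,
so counting node levels inclusive of root and leaves gives ceil(log2(n)) + 1 levels.
log2(4) = 2.0000
ceil(2.0000) = 2
levels = 2 + 1 = 3

3


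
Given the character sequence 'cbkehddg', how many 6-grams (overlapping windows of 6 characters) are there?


String 'cbkehddg' has length L = 8.
Number of overlapping n-grams = L - n + 1
Substituting: 8 - 6 + 1 = 3

3


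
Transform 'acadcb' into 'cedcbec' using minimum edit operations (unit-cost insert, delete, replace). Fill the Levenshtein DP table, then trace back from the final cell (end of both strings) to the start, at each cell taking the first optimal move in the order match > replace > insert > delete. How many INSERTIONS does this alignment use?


Edit distance = 4. Backtracking from cell (6, 7) with preference match > replace > insert > delete,
then listing the resulting alignment 'acadcb' -> 'cedcbec' left to right:
  Step 1: delete 'a'
  Step 2: keep 'c'
  Step 3: replace a->e
  Step 4: keep 'd'
  Step 5: keep 'c'
  Step 6: keep 'b'
  Step 7: insert 'e' [insertion #1]
  Step 8: insert 'c' [insertion #2]
Total insertions: 2

2


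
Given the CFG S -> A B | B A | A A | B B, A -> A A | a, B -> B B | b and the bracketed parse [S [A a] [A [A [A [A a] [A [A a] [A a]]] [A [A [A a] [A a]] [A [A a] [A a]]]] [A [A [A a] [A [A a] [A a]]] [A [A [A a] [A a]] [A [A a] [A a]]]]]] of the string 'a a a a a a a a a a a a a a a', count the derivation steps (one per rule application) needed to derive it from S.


Every bracketed nonterminal node [X ...] in the tree is produced by exactly one rule application.
Reading the tree off as a leftmost derivation:
  Step 1: S  =>  A A   (applied S -> A A)
  Step 2: A A  =>  a A   (applied A -> a)
  Step 3: a A  =>  a A A   (applied A -> A A)
  Step 4: a A A  =>  a A A A   (applied A -> A A)
  Step 5: a A A A  =>  a A A A A   (applied A -> A A)
  Step 6: a A A A A  =>  a a A A A   (applied A -> a)
  Step 7: a a A A A  =>  a a A A A A   (applied A -> A A)
  Step 8: a a A A A A  =>  a a a A A A   (applied A -> a)
  Step 9: a a a A A A  =>  a a a a A A   (applied A -> a)
  Step 10: a a a a A A  =>  a a a a A A A   (applied A -> A A)
  Step 11: a a a a A A A  =>  a a a a A A A A   (applied A -> A A)
  Step 12: a a a a A A A A  =>  a a a a a A A A   (applied A -> a)
  Step 13: a a a a a A A A  =>  a a a a a a A A   (applied A -> a)
  Step 14: a a a a a a A A  =>  a a a a a a A A A   (applied A -> A A)
  Step 15: a a a a a a A A A  =>  a a a a a a a A A   (applied A -> a)
  Step 16: a a a a a a a A A  =>  a a a a a a a a A   (applied A -> a)
  Step 17: a a a a a a a a A  =>  a a a a a a a a A A   (applied A -> A A)
  Step 18: a a a a a a a a A A  =>  a a a a a a a a A A A   (applied A -> A A)
  Step 19: a a a a a a a a A A A  =>  a a a a a a a a a A A   (applied A -> a)
  Step 20: a a a a a a a a a A A  =>  a a a a a a a a a A A A   (applied A -> A A)
  Step 21: a a a a a a a a a A A A  =>  a a a a a a a a a a A A   (applied A -> a)
  Step 22: a a a a a a a a a a A A  =>  a a a a a a a a a a a A   (applied A -> a)
  Step 23: a a a a a a a a a a a A  =>  a a a a a a a a a a a A A   (applied A -> A A)
  Step 24: a a a a a a a a a a a A A  =>  a a a a a a a a a a a A A A   (applied A -> A A)
  Step 25: a a a a a a a a a a a A A A  =>  a a a a a a a a a a a a A A   (applied A -> a)
  Step 26: a a a a a a a a a a a a A A  =>  a a a a a a a a a a a a a A   (applied A -> a)
  Step 27: a a a a a a a a a a a a a A  =>  a a a a a a a a a a a a a A A   (applied A -> A A)
  Step 28: a a a a a a a a a a a a a A A  =>  a a a a a a a a a a a a a a A   (applied A -> a)
  Step 29: a a a a a a a a a a a a a a A  =>  a a a a a a a a a a a a a a a   (applied A -> a)
Final yield: a a a a a a a a a a a a a a a
Total rewrite steps: 29

29


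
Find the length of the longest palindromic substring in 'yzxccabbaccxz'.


Scanning 'yzxccabbaccxz' for palindromic substrings.
Substring at positions 1-12: 'zxccabbaccxz'.
Check: reverse('zxccabbaccxz') = 'zxccabbaccxz' -> palindrome confirmed.
Neighbouring characters ('y' / '-') break symmetry, so it cannot extend further.
No longer palindromic substring exists; longest length = 12

12


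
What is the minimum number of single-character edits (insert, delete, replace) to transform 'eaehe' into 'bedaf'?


Building DP table for s1='eaehe' (len 5) and s2='bedaf' (len 5):
       b  e  d  a  f
    0  1  2  3  4  5
  e 1  1  1  2  3  4
  a 2  2  2  2  2  3
  e 3  3  2  3  3  3
  h 4  4  3  3  4  4
  e 5  5  4  4  4  5
Edit distance = dp[5][5] = 5

5


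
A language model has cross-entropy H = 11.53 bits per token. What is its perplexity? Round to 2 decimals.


Perplexity formula: PP = 2^H
H = 11.53
PP = 2^11.53
Decompose: 2^11.53 = 2^11 * 2^0.53
2^11 = 2048, 2^0.53 ~ 1.4439292
PP ~ 2048 * 1.4439292 = 2957.1670016
Rounded to 2 decimals: 2957.17

2957.17


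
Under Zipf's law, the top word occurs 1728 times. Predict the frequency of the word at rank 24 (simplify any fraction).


Zipf's law: freq(rank) = f1 / rank
f1 = 1728, rank = 24
freq = 1728 / 24
= 72

72


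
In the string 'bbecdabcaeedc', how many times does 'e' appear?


Scanning 'bbecdabcaeedc' for 'e':
  Position 2: 'e' -> MATCH (count: 1)
  Position 9: 'e' -> MATCH (count: 2)
  Position 10: 'e' -> MATCH (count: 3)
Total occurrences of 'e': 3

3


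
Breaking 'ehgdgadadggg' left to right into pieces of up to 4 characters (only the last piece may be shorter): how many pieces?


'ehgdgadadggg' has 12 characters.
Chunking with max size 4:
  Chunk 1: 'ehgd' (positions 0-3)
  Chunk 2: 'gada' (positions 4-7)
  Chunk 3: 'dggg' (positions 8-11)
Total chunks: ceil(12 / 4) = 3

3


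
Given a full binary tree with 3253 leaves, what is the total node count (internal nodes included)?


Leaf nodes (terminals): 3253
Internal nodes = n - 1 = 3253 - 1 = 3252
Total = leaves + internal = 3253 + 3252 = 6505

6505


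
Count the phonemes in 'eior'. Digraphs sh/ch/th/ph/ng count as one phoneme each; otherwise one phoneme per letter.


Parsing 'eior' greedily, digraphs first:
  'e' -> vowel phoneme (phonemes so far: 1)
  'i' -> vowel phoneme (phonemes so far: 2)
  'o' -> vowel phoneme (phonemes so far: 3)
  'r' -> consonant phoneme (phonemes so far: 4)
Total phonemes: 4

4


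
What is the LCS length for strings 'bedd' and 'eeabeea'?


DP table for LCS of 'bedd' and 'eeabeea':
       e  e  a  b  e  e  a
    0  0  0  0  0  0  0  0
  b 0  0  0  0  1  1  1  1
  e 0  1  1  1  1  2  2  2
  d 0  1  1  1  1  2  2  2
  d 0  1  1  1  1  2  2  2
LCS: 'be'
LCS length = 2

2


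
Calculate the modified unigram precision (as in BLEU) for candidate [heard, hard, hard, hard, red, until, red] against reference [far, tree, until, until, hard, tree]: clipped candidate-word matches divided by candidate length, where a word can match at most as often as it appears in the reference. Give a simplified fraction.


Reference word counts: {'far': 1, 'hard': 1, 'tree': 2, 'until': 2}
Checking each candidate word (with clipping):
  'heard' -> not in reference -> no match (matches: 0)
  'hard' -> in reference (ref count 1, used 1/1) -> match (matches: 1)
  'hard' -> ref count 1 already used up (1/1) -> clipped, no match (matches: 1)
  'hard' -> ref count 1 already used up (1/1) -> clipped, no match (matches: 1)
  'red' -> not in reference -> no match (matches: 1)
  'until' -> in reference (ref count 2, used 1/2) -> match (matches: 2)
  'red' -> not in reference -> no match (matches: 2)
Clipped matches: 2, Candidate length: 7
Precision = 2/7

2/7


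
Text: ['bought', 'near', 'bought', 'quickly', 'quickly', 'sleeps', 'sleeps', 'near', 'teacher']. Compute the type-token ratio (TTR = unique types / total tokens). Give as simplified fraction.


Tokens: 9
Unique types: ('bought', 'near', 'quickly', 'sleeps', 'teacher') = 5
TTR = 5/9
Already in lowest terms.

5/9


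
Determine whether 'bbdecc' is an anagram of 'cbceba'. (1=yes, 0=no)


Sort characters of 'bbdecc': 'bbccde'
Sort characters of 'cbceba': 'abbcce'
Sorted forms differ -> they are NOT anagrams
Result: 0

0


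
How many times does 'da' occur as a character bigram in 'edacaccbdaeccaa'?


Scanning 'edacaccbdaeccaa' for bigram 'da':
  Position 0: 'ed' -> no
  Position 1: 'da' -> MATCH
  Position 2: 'ac' -> no
  Position 3: 'ca' -> no
  Position 4: 'ac' -> no
  Position 5: 'cc' -> no
  Position 6: 'cb' -> no
  Position 7: 'bd' -> no
  Position 8: 'da' -> MATCH
  Position 9: 'ae' -> no
  Position 10: 'ec' -> no
  Position 11: 'cc' -> no
  Position 12: 'ca' -> no
  Position 13: 'aa' -> no
Total matches: 2

2


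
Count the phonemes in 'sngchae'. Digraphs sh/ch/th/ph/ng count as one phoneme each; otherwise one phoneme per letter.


Parsing 'sngchae' greedily, digraphs first:
  's' -> consonant phoneme (phonemes so far: 1)
  'ng' -> digraph (1 consonant phoneme) (phonemes so far: 2)
  'ch' -> digraph (1 consonant phoneme) (phonemes so far: 3)
  'a' -> vowel phoneme (phonemes so far: 4)
  'e' -> vowel phoneme (phonemes so far: 5)
Total phonemes: 5

5


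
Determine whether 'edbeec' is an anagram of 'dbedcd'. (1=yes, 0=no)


Sort characters of 'edbeec': 'bcdeee'
Sort characters of 'dbedcd': 'bcddde'
Sorted forms differ -> they are NOT anagrams
Result: 0

0


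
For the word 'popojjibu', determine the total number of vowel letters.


Scanning each character of 'popojjibu':
  Position 1: 'p' -> consonant (running count: 0)
  Position 2: 'o' -> vowel (running count: 1)
  Position 3: 'p' -> consonant (running count: 1)
  Position 4: 'o' -> vowel (running count: 2)
  Position 5: 'j' -> consonant (running count: 2)
  Position 6: 'j' -> consonant (running count: 2)
  Position 7: 'i' -> vowel (running count: 3)
  Position 8: 'b' -> consonant (running count: 3)
  Position 9: 'u' -> vowel (running count: 4)
Total vowels: 4

4


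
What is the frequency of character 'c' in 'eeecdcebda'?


Scanning 'eeecdcebda' for 'c':
  Position 3: 'c' -> MATCH (count: 1)
  Position 5: 'c' -> MATCH (count: 2)
Total occurrences of 'c': 2

2


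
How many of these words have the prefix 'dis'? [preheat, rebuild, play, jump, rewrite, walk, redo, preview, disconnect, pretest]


Checking each word for prefix 'dis':
  'preheat' -> no (count: 0)
  'rebuild' -> no (count: 0)
  'play' -> no (count: 0)
  'jump' -> no (count: 0)
  'rewrite' -> no (count: 0)
  'walk' -> no (count: 0)
  'redo' -> no (count: 0)
  'preview' -> no (count: 0)
  'disconnect' -> YES, starts with 'dis' (count: 1)
  'pretest' -> no (count: 1)
Total with prefix 'dis': 1

1


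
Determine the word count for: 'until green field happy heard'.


Counting words by splitting on spaces:
  Word 1: 'until'
  Word 2: 'green'
  Word 3: 'field'
  Word 4: 'happy'
  Word 5: 'heard'
Total words: 5

5


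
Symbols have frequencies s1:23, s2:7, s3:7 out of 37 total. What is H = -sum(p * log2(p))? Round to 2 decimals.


Computing entropy H = -sum(p_i * log2(p_i)):
  s1: p = 23/37 = 0.6216, -p*log2(p) = 0.4264
  s2: p = 7/37 = 0.1892, -p*log2(p) = 0.4545
  s3: p = 7/37 = 0.1892, -p*log2(p) = 0.4545
H = sum of terms = 1.3354
Rounded to 2 decimals: 1.34

1.34


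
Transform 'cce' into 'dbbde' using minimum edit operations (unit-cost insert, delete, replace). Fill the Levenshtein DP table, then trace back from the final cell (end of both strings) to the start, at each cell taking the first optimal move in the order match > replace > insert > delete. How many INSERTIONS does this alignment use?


Edit distance = 4. Backtracking from cell (3, 5) with preference match > replace > insert > delete,
then listing the resulting alignment 'cce' -> 'dbbde' left to right:
  Step 1: insert 'd' [insertion #1]
  Step 2: insert 'b' [insertion #2]
  Step 3: replace c->b
  Step 4: replace c->d
  Step 5: keep 'e'
Total insertions: 2

2


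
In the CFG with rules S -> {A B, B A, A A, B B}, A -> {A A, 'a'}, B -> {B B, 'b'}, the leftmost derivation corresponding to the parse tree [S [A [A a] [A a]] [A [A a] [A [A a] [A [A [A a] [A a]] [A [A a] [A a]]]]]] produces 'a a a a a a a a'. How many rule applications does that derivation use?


Every bracketed nonterminal node [X ...] in the tree is produced by exactly one rule application.
Reading the tree off as a leftmost derivation:
  Step 1: S  =>  A A   (applied S -> A A)
  Step 2: A A  =>  A A A   (applied A -> A A)
  Step 3: A A A  =>  a A A   (applied A -> a)
  Step 4: a A A  =>  a a A   (applied A -> a)
  Step 5: a a A  =>  a a A A   (applied A -> A A)
  Step 6: a a A A  =>  a a a A   (applied A -> a)
  Step 7: a a a A  =>  a a a A A   (applied A -> A A)
  Step 8: a a a A A  =>  a a a a A   (applied A -> a)
  Step 9: a a a a A  =>  a a a a A A   (applied A -> A A)
  Step 10: a a a a A A  =>  a a a a A A A   (applied A -> A A)
  Step 11: a a a a A A A  =>  a a a a a A A   (applied A -> a)
  Step 12: a a a a a A A  =>  a a a a a a A   (applied A -> a)
  Step 13: a a a a a a A  =>  a a a a a a A A   (applied A -> A A)
  Step 14: a a a a a a A A  =>  a a a a a a a A   (applied A -> a)
  Step 15: a a a a a a a A  =>  a a a a a a a a   (applied A -> a)
Final yield: a a a a a a a a
Total rewrite steps: 15

15


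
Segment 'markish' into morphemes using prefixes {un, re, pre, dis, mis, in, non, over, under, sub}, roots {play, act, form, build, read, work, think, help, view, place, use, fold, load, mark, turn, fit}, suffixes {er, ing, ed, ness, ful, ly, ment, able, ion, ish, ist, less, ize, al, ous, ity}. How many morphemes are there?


Segmenting 'markish' against the inventory:
  'mark' -> root (morpheme 1)
  'ish' -> suffix (morpheme 2)
Total morphemes: 2

2
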